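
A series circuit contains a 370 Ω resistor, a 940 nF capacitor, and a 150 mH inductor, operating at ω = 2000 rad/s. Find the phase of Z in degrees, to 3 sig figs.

-32.1°

X_L = ωL = 300 Ω
X_C = 1/(ωC) = 532 Ω
Net reactance X = X_L − X_C = -232 Ω
Z = 370 − j232 Ω
|Z| = √(370² + 232²) = 437 Ω
∠Z = arctan(-232/370) = -32.1°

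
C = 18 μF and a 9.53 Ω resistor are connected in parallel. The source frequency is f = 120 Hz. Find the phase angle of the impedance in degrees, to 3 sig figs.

ω = 2πf = 754.0 rad/s
X_C = 1/(ωC) = 73.7 Ω
Parallel: admittances add. Y = 1/R + jωC
Y = (0.105 + j0.0136) S
|Y| = 0.106 S → |Z| = 1/|Y| = 9.45 Ω, ∠Z = −∠Y = -7.37°

-7.37°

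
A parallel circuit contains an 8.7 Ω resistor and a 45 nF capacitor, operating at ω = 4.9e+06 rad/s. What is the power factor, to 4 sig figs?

X_C = 1/(ωC) = 4.535 Ω
Parallel: admittances add. Y = 1/R + jωC
Y = (0.1149 + j0.2205) S
|Y| = 0.2487 S → |Z| = 1/|Y| = 4.022 Ω, ∠Z = −∠Y = -62.47°
cos φ = cos(-62.47°) = 0.4622

0.4622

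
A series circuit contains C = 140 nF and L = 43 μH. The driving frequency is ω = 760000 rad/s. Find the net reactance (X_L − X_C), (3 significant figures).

X_L = ωL = 32.7 Ω
X_C = 1/(ωC) = 9.40 Ω
X = 32.7 − 9.40 = 23.3 Ω

23.3 Ω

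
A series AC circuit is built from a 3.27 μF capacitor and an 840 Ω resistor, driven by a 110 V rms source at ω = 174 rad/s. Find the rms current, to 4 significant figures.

56.47 mA

X_C = 1/(ωC) = 1758 Ω
Z = 840.0 − j1758 Ω
|Z| = √(840.0² + 1758²) = 1948 Ω
I = V/|Z| = 110/1948 = 56.47 mA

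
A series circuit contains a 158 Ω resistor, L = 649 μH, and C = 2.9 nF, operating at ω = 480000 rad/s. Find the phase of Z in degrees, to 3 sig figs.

X_L = ωL = 312 Ω
X_C = 1/(ωC) = 718 Ω
Net reactance X = X_L − X_C = -407 Ω
Z = 158 − j407 Ω
|Z| = √(158² + 407²) = 436 Ω
∠Z = arctan(-407/158) = -68.8°

-68.8°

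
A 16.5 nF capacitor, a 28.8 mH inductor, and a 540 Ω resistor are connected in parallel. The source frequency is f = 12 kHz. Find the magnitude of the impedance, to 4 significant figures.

ω = 2πf = 75400 rad/s
X_L = ωL = 2171 Ω
X_C = 1/(ωC) = 803.8 Ω
Parallel: admittances add. Y = 1/R + 1/(jωL) + jωC
Y = (0.001852 + j0.0007836) S
|Y| = 0.002011 S → |Z| = 1/|Y| = 497.3 Ω, ∠Z = −∠Y = -22.93°

497.3 Ω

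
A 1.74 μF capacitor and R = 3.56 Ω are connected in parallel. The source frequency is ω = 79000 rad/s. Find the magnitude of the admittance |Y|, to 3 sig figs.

313 mS

X_C = 1/(ωC) = 7.27 Ω
Parallel: admittances add. Y = 1/R + jωC
Y = (0.281 + j0.137) S
|Y| = 0.313 S → |Z| = 1/|Y| = 3.20 Ω, ∠Z = −∠Y = -26.1°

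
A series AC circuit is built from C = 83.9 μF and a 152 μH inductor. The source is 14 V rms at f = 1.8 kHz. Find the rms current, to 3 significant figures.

ω = 2πf = 11310 rad/s
X_L = ωL = 1.72 Ω
X_C = 1/(ωC) = 1.05 Ω
Net reactance X = X_L − X_C = 0.665 Ω
Z = j0.665 Ω
|Z| = √(0² + 0.665²) = 0.665 Ω
I = V/|Z| = 14/0.665 = 21.0 A

21.0 A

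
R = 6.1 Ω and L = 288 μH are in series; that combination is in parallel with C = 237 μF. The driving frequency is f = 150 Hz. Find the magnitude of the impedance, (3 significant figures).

ω = 2πf = 942.5 rad/s
X_L = ωL = 0.271 Ω
X_C = 1/(ωC) = 4.48 Ω
Branch 1 (R+jX_L): Z₁ = 6.10 + j0.271 Ω, |Z₁| = 6.11 Ω
Branch 2 (−jX_C): Z₂ = −j4.48 Ω
Parallel: Z = Z₁Z₂/(Z₁+Z₂), |Z| = 3.69 Ω, ∠Z = -52.9°

3.69 Ω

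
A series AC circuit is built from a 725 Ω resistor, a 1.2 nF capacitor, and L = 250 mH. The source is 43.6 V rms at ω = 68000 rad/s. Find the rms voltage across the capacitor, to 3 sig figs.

X_L = ωL = 17000 Ω
X_C = 1/(ωC) = 12300 Ω
Net reactance X = X_L − X_C = 4750 Ω
Z = 725 + j4750 Ω
|Z| = √(725² + 4750²) = 4800 Ω
I = V/|Z| = 9.08 mA
V_C = I·|Z_C| = 0.00908 × 12300 = 111 V

111 V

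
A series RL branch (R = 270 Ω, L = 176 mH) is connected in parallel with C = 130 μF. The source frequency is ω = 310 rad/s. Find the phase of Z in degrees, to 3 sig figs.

X_L = ωL = 54.6 Ω
X_C = 1/(ωC) = 24.8 Ω
Branch 1 (R+jX_L): Z₁ = 270 + j54.6 Ω, |Z₁| = 275 Ω
Branch 2 (−jX_C): Z₂ = −j24.8 Ω
Parallel: Z = Z₁Z₂/(Z₁+Z₂), |Z| = 25.2 Ω, ∠Z = -84.9°

-84.9°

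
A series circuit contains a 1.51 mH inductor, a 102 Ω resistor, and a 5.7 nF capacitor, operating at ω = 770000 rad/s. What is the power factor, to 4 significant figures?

X_L = ωL = 1163 Ω
X_C = 1/(ωC) = 227.8 Ω
Net reactance X = X_L − X_C = 934.9 Ω
Z = 102.0 + j934.9 Ω
|Z| = √(102.0² + 934.9²) = 940.4 Ω
∠Z = arctan(934.9/102.0) = 83.77°
cos φ = cos(83.77°) = 0.1085

0.1085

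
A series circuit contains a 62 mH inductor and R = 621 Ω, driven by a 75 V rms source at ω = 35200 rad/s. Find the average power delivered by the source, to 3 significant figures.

678 mW

X_L = ωL = 2180 Ω
Z = 621 + j2180 Ω
|Z| = √(621² + 2180²) = 2270 Ω
∠Z = arctan(2180/621) = 74.1°
I = V/|Z| = 33.1 mA
P = VI cos φ = 75 × 0.0331 × cos(74.1°) = 678 mW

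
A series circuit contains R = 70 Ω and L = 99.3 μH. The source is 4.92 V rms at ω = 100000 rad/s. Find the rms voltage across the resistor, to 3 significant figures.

4.87 V

X_L = ωL = 9.93 Ω
Z = 70.0 + j9.93 Ω
|Z| = √(70.0² + 9.93²) = 70.7 Ω
I = V/|Z| = 69.6 mA
V_R = I·|Z_R| = 0.0696 × 70.0 = 4.87 V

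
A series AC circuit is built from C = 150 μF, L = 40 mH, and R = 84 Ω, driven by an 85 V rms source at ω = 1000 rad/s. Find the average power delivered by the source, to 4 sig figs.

X_L = ωL = 40.00 Ω
X_C = 1/(ωC) = 6.667 Ω
Net reactance X = X_L − X_C = 33.33 Ω
Z = 84.00 + j33.33 Ω
|Z| = √(84.00² + 33.33²) = 90.37 Ω
∠Z = arctan(33.33/84.00) = 21.64°
I = V/|Z| = 940.6 mA
P = VI cos φ = 85 × 0.9406 × cos(21.64°) = 74.31 W

74.31 W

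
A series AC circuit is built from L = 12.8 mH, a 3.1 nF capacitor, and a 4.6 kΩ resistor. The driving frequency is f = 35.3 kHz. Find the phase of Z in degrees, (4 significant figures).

ω = 2πf = 221800 rad/s
X_L = ωL = 2839 Ω
X_C = 1/(ωC) = 1454 Ω
Net reactance X = X_L − X_C = 1385 Ω
Z = 4600 + j1385 Ω
|Z| = √(4600² + 1385²) = 4804 Ω
∠Z = arctan(1385/4600) = 16.75°

16.75°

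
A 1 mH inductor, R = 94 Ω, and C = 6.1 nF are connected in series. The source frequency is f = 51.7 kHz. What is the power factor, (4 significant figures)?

0.4633

ω = 2πf = 324800 rad/s
X_L = ωL = 324.8 Ω
X_C = 1/(ωC) = 504.7 Ω
Net reactance X = X_L − X_C = -179.8 Ω
Z = 94.00 − j179.8 Ω
|Z| = √(94.00² + 179.8²) = 202.9 Ω
∠Z = arctan(-179.8/94.00) = -62.40°
cos φ = cos(-62.40°) = 0.4633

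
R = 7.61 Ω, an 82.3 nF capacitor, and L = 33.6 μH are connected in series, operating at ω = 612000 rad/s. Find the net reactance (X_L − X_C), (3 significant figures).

0.709 Ω

X_L = ωL = 20.6 Ω
X_C = 1/(ωC) = 19.9 Ω
X = 20.6 − 19.9 = 0.709 Ω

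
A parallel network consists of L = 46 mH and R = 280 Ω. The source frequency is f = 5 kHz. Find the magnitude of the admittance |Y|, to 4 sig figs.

3.638 mS

ω = 2πf = 31420 rad/s
X_L = ωL = 1445 Ω
Parallel: admittances add. Y = 1/R + 1/(jωL)
Y = (0.003571 − j0.0006920) S
|Y| = 0.003638 S → |Z| = 1/|Y| = 274.9 Ω, ∠Z = −∠Y = 10.97°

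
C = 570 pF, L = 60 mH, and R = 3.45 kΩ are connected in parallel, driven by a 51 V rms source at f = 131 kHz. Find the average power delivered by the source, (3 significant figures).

754 mW

ω = 2πf = 823100 rad/s
X_L = ωL = 49400 Ω
X_C = 1/(ωC) = 2130 Ω
Parallel: admittances add. Y = 1/R + 1/(jωL) + jωC
Y = (0.000290 + j0.000449) S
|Y| = 0.000534 S → |Z| = 1/|Y| = 1870 Ω, ∠Z = −∠Y = -57.2°
I = V/|Z| = 27.3 mA
P = VI cos φ = 51 × 0.0273 × cos(-57.2°) = 754 mW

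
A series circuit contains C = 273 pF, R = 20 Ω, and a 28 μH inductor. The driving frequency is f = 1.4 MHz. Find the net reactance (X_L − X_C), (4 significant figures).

-170.1 Ω

ω = 2πf = 8.796e+06 rad/s
X_L = ωL = 246.3 Ω
X_C = 1/(ωC) = 416.4 Ω
X = 246.3 − 416.4 = -170.1 Ω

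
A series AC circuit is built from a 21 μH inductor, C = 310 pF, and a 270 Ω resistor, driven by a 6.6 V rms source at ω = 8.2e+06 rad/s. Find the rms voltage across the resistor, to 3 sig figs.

5.11 V

X_L = ωL = 172 Ω
X_C = 1/(ωC) = 393 Ω
Net reactance X = X_L − X_C = -221 Ω
Z = 270 − j221 Ω
|Z| = √(270² + 221²) = 349 Ω
I = V/|Z| = 18.9 mA
V_R = I·|Z_R| = 0.0189 × 270 = 5.11 V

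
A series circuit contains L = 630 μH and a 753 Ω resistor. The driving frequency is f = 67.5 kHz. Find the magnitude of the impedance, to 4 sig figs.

ω = 2πf = 424100 rad/s
X_L = ωL = 267.2 Ω
Z = 753.0 + j267.2 Ω
|Z| = √(753.0² + 267.2²) = 799.0 Ω

799.0 Ω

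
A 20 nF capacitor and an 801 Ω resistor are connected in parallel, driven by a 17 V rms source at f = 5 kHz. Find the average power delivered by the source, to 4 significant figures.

ω = 2πf = 31420 rad/s
X_C = 1/(ωC) = 1592 Ω
Parallel: admittances add. Y = 1/R + jωC
Y = (0.001248 + j0.0006283) S
|Y| = 0.001398 S → |Z| = 1/|Y| = 715.5 Ω, ∠Z = −∠Y = -26.72°
I = V/|Z| = 23.76 mA
P = VI cos φ = 17 × 0.02376 × cos(-26.72°) = 360.8 mW

360.8 mW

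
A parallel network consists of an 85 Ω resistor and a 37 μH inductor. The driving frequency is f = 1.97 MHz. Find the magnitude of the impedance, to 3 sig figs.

83.6 Ω

ω = 2πf = 1.238e+07 rad/s
X_L = ωL = 458 Ω
Parallel: admittances add. Y = 1/R + 1/(jωL)
Y = (0.0118 − j0.00218) S
|Y| = 0.0120 S → |Z| = 1/|Y| = 83.6 Ω, ∠Z = −∠Y = 10.5°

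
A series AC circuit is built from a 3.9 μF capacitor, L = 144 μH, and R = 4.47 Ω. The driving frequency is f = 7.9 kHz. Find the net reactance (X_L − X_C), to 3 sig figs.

1.98 Ω

ω = 2πf = 49640 rad/s
X_L = ωL = 7.15 Ω
X_C = 1/(ωC) = 5.17 Ω
X = 7.15 − 5.17 = 1.98 Ω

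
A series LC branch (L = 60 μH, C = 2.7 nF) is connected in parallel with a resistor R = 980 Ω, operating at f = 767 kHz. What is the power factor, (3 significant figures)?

0.212

ω = 2πf = 4.819e+06 rad/s
X_L = ωL = 289 Ω
X_C = 1/(ωC) = 76.9 Ω
Branch 1: Z₁ = R = 980 Ω
Branch 2 (series LC): Z₂ = j(X_L − X_C) = j212 Ω
Parallel: Z = Z₁Z₂/(Z₁+Z₂), |Z| = 207 Ω, ∠Z = 77.8°
cos φ = cos(77.8°) = 0.212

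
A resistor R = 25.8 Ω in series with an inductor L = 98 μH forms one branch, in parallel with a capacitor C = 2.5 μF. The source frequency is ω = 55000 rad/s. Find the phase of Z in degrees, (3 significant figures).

X_L = ωL = 5.39 Ω
X_C = 1/(ωC) = 7.27 Ω
Branch 1 (R+jX_L): Z₁ = 25.8 + j5.39 Ω, |Z₁| = 26.4 Ω
Branch 2 (−jX_C): Z₂ = −j7.27 Ω
Parallel: Z = Z₁Z₂/(Z₁+Z₂), |Z| = 7.41 Ω, ∠Z = -74.0°

-74.0°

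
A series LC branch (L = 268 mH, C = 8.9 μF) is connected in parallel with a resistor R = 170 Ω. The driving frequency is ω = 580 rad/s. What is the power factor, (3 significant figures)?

0.220

X_L = ωL = 155 Ω
X_C = 1/(ωC) = 194 Ω
Branch 1: Z₁ = R = 170 Ω
Branch 2 (series LC): Z₂ = j(X_L − X_C) = −j38.3 Ω
Parallel: Z = Z₁Z₂/(Z₁+Z₂), |Z| = 37.3 Ω, ∠Z = -77.3°
cos φ = cos(-77.3°) = 0.220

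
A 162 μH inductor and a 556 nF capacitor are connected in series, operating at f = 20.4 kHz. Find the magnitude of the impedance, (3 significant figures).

ω = 2πf = 128200 rad/s
X_L = ωL = 20.8 Ω
X_C = 1/(ωC) = 14.0 Ω
Net reactance X = X_L − X_C = 6.73 Ω
Z = j6.73 Ω
|Z| = √(0² + 6.73²) = 6.73 Ω

6.73 Ω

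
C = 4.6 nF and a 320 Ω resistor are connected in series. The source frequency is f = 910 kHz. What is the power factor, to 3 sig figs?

ω = 2πf = 5.718e+06 rad/s
X_C = 1/(ωC) = 38.0 Ω
Z = 320 − j38.0 Ω
|Z| = √(320² + 38.0²) = 322 Ω
∠Z = arctan(-38.0/320) = -6.78°
cos φ = cos(-6.78°) = 0.993

0.993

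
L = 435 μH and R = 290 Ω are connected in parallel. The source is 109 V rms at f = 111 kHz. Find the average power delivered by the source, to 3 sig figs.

ω = 2πf = 697400 rad/s
X_L = ωL = 303 Ω
Parallel: admittances add. Y = 1/R + 1/(jωL)
Y = (0.00345 − j0.00330) S
|Y| = 0.00477 S → |Z| = 1/|Y| = 210 Ω, ∠Z = −∠Y = 43.7°
I = V/|Z| = 520 mA
P = VI cos φ = 109 × 0.520 × cos(43.7°) = 41.0 W

41.0 W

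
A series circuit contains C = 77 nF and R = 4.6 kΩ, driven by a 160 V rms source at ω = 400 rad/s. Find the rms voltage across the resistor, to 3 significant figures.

X_C = 1/(ωC) = 32500 Ω
Z = 4600 − j32500 Ω
|Z| = √(4600² + 32500²) = 32800 Ω
I = V/|Z| = 4.88 mA
V_R = I·|Z_R| = 0.00488 × 4600 = 22.4 V

22.4 V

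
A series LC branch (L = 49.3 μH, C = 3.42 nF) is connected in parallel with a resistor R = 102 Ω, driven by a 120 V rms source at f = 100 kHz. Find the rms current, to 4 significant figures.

1.208 A

ω = 2πf = 628300 rad/s
X_L = ωL = 30.98 Ω
X_C = 1/(ωC) = 465.4 Ω
Branch 1: Z₁ = R = 102.0 Ω
Branch 2 (series LC): Z₂ = j(X_L − X_C) = −j434.4 Ω
Parallel: Z = Z₁Z₂/(Z₁+Z₂), |Z| = 99.30 Ω, ∠Z = -13.21°
I = V/|Z| = 120/99.30 = 1.208 A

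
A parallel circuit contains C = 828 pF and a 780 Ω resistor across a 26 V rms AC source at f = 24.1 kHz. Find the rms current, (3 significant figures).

ω = 2πf = 151400 rad/s
X_C = 1/(ωC) = 7980 Ω
Parallel: admittances add. Y = 1/R + jωC
Y = (0.00128 + j0.000125) S
|Y| = 0.00129 S → |Z| = 1/|Y| = 776 Ω, ∠Z = −∠Y = -5.59°
I = V/|Z| = 26/776 = 33.5 mA

33.5 mA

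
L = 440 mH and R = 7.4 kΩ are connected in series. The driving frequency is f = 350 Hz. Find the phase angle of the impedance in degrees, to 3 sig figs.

7.45°

ω = 2πf = 2199 rad/s
X_L = ωL = 968 Ω
Z = 7400 + j968 Ω
|Z| = √(7400² + 968²) = 7460 Ω
∠Z = arctan(968/7400) = 7.45°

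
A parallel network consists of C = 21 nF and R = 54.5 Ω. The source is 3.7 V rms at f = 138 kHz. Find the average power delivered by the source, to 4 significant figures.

ω = 2πf = 867100 rad/s
X_C = 1/(ωC) = 54.92 Ω
Parallel: admittances add. Y = 1/R + jωC
Y = (0.01835 + j0.01821) S
|Y| = 0.02585 S → |Z| = 1/|Y| = 38.68 Ω, ∠Z = −∠Y = -44.78°
I = V/|Z| = 95.65 mA
P = VI cos φ = 3.7 × 0.09565 × cos(-44.78°) = 251.2 mW

251.2 mW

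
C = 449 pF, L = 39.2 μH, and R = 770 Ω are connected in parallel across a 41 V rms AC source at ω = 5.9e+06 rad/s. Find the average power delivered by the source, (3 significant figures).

2.18 W

X_L = ωL = 231 Ω
X_C = 1/(ωC) = 377 Ω
Parallel: admittances add. Y = 1/R + 1/(jωL) + jωC
Y = (0.00130 − j0.00167) S
|Y| = 0.00212 S → |Z| = 1/|Y| = 472 Ω, ∠Z = −∠Y = 52.2°
I = V/|Z| = 86.9 mA
P = VI cos φ = 41 × 0.0869 × cos(52.2°) = 2.18 W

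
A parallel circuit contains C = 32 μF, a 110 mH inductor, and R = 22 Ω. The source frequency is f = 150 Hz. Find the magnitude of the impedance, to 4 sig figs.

ω = 2πf = 942.5 rad/s
X_L = ωL = 103.7 Ω
X_C = 1/(ωC) = 33.16 Ω
Parallel: admittances add. Y = 1/R + 1/(jωL) + jωC
Y = (0.04545 + j0.02051) S
|Y| = 0.04987 S → |Z| = 1/|Y| = 20.05 Ω, ∠Z = −∠Y = -24.29°

20.05 Ω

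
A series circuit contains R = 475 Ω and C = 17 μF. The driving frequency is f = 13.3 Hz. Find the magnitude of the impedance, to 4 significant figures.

ω = 2πf = 83.57 rad/s
X_C = 1/(ωC) = 703.9 Ω
Z = 475.0 − j703.9 Ω
|Z| = √(475.0² + 703.9²) = 849.2 Ω

849.2 Ω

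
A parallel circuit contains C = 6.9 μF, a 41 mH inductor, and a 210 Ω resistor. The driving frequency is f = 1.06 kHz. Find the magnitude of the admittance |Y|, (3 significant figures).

ω = 2πf = 6660 rad/s
X_L = ωL = 273 Ω
X_C = 1/(ωC) = 21.8 Ω
Parallel: admittances add. Y = 1/R + 1/(jωL) + jωC
Y = (0.00476 + j0.0423) S
|Y| = 0.0426 S → |Z| = 1/|Y| = 23.5 Ω, ∠Z = −∠Y = -83.6°

42.6 mS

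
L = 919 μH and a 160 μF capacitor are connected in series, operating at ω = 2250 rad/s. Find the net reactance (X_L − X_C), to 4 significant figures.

X_L = ωL = 2.068 Ω
X_C = 1/(ωC) = 2.778 Ω
X = 2.068 − 2.778 = -0.7100 Ω

-0.7100 Ω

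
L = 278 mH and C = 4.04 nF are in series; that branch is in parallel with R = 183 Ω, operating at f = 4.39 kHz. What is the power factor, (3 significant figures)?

ω = 2πf = 27580 rad/s
X_L = ωL = 7670 Ω
X_C = 1/(ωC) = 8970 Ω
Branch 1: Z₁ = R = 183 Ω
Branch 2 (series LC): Z₂ = j(X_L − X_C) = −j1310 Ω
Parallel: Z = Z₁Z₂/(Z₁+Z₂), |Z| = 181 Ω, ∠Z = -7.98°
cos φ = cos(-7.98°) = 0.990

0.990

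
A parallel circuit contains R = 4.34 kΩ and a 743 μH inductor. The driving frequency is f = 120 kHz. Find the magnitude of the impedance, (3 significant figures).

ω = 2πf = 754000 rad/s
X_L = ωL = 560 Ω
Parallel: admittances add. Y = 1/R + 1/(jωL)
Y = (0.000230 − j0.00179) S
|Y| = 0.00180 S → |Z| = 1/|Y| = 556 Ω, ∠Z = −∠Y = 82.6°

556 Ω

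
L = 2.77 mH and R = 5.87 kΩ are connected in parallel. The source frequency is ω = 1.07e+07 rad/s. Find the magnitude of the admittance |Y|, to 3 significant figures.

174 μS

X_L = ωL = 29600 Ω
Parallel: admittances add. Y = 1/R + 1/(jωL)
Y = (0.000170 − j3.37e-05) S
|Y| = 0.000174 S → |Z| = 1/|Y| = 5760 Ω, ∠Z = −∠Y = 11.2°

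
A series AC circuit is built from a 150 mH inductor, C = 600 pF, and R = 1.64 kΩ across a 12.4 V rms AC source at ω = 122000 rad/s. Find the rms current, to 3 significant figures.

2.52 mA

X_L = ωL = 18300 Ω
X_C = 1/(ωC) = 13700 Ω
Net reactance X = X_L − X_C = 4640 Ω
Z = 1640 + j4640 Ω
|Z| = √(1640² + 4640²) = 4920 Ω
I = V/|Z| = 12.4/4920 = 2.52 mA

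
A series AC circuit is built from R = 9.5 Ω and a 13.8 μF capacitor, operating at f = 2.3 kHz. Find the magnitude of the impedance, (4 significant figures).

ω = 2πf = 14450 rad/s
X_C = 1/(ωC) = 5.014 Ω
Z = 9.500 − j5.014 Ω
|Z| = √(9.500² + 5.014²) = 10.74 Ω

10.74 Ω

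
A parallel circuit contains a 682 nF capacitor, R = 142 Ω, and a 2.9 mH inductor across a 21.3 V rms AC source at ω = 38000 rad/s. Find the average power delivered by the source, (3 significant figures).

3.19 W

X_L = ωL = 110 Ω
X_C = 1/(ωC) = 38.6 Ω
Parallel: admittances add. Y = 1/R + 1/(jωL) + jωC
Y = (0.00704 + j0.0168) S
|Y| = 0.0183 S → |Z| = 1/|Y| = 54.8 Ω, ∠Z = −∠Y = -67.3°
I = V/|Z| = 389 mA
P = VI cos φ = 21.3 × 0.389 × cos(-67.3°) = 3.19 W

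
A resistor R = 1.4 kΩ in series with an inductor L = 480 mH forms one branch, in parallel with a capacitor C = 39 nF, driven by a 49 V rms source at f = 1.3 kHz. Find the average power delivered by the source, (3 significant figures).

194 mW

ω = 2πf = 8168 rad/s
X_L = ωL = 3920 Ω
X_C = 1/(ωC) = 3140 Ω
Branch 1 (R+jX_L): Z₁ = 1400 + j3920 Ω, |Z₁| = 4160 Ω
Branch 2 (−jX_C): Z₂ = −j3140 Ω
Parallel: Z = Z₁Z₂/(Z₁+Z₂), |Z| = 8150 Ω, ∠Z = -48.8°
I = V/|Z| = 6.01 mA
P = VI cos φ = 49 × 0.00601 × cos(-48.8°) = 194 mW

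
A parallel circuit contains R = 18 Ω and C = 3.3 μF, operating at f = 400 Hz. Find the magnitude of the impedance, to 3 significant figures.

17.8 Ω

ω = 2πf = 2513 rad/s
X_C = 1/(ωC) = 121 Ω
Parallel: admittances add. Y = 1/R + jωC
Y = (0.0556 + j0.00829) S
|Y| = 0.0562 S → |Z| = 1/|Y| = 17.8 Ω, ∠Z = −∠Y = -8.49°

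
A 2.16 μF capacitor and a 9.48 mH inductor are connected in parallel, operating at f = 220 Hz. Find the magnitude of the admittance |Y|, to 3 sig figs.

73.3 mS

ω = 2πf = 1382 rad/s
X_L = ωL = 13.1 Ω
X_C = 1/(ωC) = 335 Ω
Parallel: admittances add. Y = 1/(jωL) + jωC
Y = (0 − j0.0733) S
|Y| = 0.0733 S → |Z| = 1/|Y| = 13.6 Ω, ∠Z = −∠Y = 90.0°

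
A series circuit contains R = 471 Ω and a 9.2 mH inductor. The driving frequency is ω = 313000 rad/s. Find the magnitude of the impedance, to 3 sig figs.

2920 Ω

X_L = ωL = 2880 Ω
Z = 471 + j2880 Ω
|Z| = √(471² + 2880²) = 2920 Ω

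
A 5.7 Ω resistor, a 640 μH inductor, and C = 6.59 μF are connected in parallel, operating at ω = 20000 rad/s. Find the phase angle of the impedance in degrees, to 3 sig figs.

X_L = ωL = 12.8 Ω
X_C = 1/(ωC) = 7.59 Ω
Parallel: admittances add. Y = 1/R + 1/(jωL) + jωC
Y = (0.175 + j0.0537) S
|Y| = 0.183 S → |Z| = 1/|Y| = 5.45 Ω, ∠Z = −∠Y = -17.0°

-17.0°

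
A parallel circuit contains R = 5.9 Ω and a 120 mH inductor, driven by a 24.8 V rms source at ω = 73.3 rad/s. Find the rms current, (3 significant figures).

X_L = ωL = 8.80 Ω
Parallel: admittances add. Y = 1/R + 1/(jωL)
Y = (0.169 − j0.114) S
|Y| = 0.204 S → |Z| = 1/|Y| = 4.90 Ω, ∠Z = −∠Y = 33.9°
I = V/|Z| = 24.8/4.90 = 5.06 A

5.06 A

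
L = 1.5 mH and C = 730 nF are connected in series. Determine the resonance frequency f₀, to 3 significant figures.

ω₀ = 1/√(LC) = 1/√(0.0015 × 7.3e-07) = 30220 rad/s
f₀ = ω₀/(2π) = 4.81 kHz

4.81 kHz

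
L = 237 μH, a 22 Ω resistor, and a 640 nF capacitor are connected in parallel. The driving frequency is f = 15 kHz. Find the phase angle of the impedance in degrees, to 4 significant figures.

ω = 2πf = 94250 rad/s
X_L = ωL = 22.34 Ω
X_C = 1/(ωC) = 16.58 Ω
Parallel: admittances add. Y = 1/R + 1/(jωL) + jωC
Y = (0.04545 + j0.01555) S
|Y| = 0.04804 S → |Z| = 1/|Y| = 20.82 Ω, ∠Z = −∠Y = -18.88°

-18.88°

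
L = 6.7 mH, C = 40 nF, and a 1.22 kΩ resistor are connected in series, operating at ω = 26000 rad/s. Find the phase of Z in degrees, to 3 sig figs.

-32.8°

X_L = ωL = 174 Ω
X_C = 1/(ωC) = 962 Ω
Net reactance X = X_L − X_C = -787 Ω
Z = 1220 − j787 Ω
|Z| = √(1220² + 787²) = 1450 Ω
∠Z = arctan(-787/1220) = -32.8°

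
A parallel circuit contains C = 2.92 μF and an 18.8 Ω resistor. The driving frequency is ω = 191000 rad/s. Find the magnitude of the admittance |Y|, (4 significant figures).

X_C = 1/(ωC) = 1.793 Ω
Parallel: admittances add. Y = 1/R + jωC
Y = (0.05319 + j0.5577) S
|Y| = 0.5603 S → |Z| = 1/|Y| = 1.785 Ω, ∠Z = −∠Y = -84.55°

560.3 mS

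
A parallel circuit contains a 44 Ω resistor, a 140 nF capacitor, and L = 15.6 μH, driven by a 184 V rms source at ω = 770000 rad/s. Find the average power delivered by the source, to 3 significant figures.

X_L = ωL = 12.0 Ω
X_C = 1/(ωC) = 9.28 Ω
Parallel: admittances add. Y = 1/R + 1/(jωL) + jωC
Y = (0.0227 + j0.0245) S
|Y| = 0.0335 S → |Z| = 1/|Y| = 29.9 Ω, ∠Z = −∠Y = -47.2°
I = V/|Z| = 6.16 A
P = VI cos φ = 184 × 6.16 × cos(-47.2°) = 769 W

769 W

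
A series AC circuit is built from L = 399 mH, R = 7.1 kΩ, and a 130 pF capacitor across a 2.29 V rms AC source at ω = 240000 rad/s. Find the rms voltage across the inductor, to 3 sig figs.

X_L = ωL = 95800 Ω
X_C = 1/(ωC) = 32100 Ω
Net reactance X = X_L − X_C = 63700 Ω
Z = 7100 + j63700 Ω
|Z| = √(7100² + 63700²) = 64100 Ω
I = V/|Z| = 35.7 μA
V_L = I·|Z_L| = 3.57e-05 × 95800 = 3.42 V

3.42 V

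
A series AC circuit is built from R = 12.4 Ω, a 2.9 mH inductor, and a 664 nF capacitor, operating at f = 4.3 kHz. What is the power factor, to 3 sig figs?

0.481

ω = 2πf = 27020 rad/s
X_L = ωL = 78.4 Ω
X_C = 1/(ωC) = 55.7 Ω
Net reactance X = X_L − X_C = 22.6 Ω
Z = 12.4 + j22.6 Ω
|Z| = √(12.4² + 22.6²) = 25.8 Ω
∠Z = arctan(22.6/12.4) = 61.3°
cos φ = cos(61.3°) = 0.481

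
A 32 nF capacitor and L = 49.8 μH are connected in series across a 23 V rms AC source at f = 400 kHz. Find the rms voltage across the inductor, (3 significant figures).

ω = 2πf = 2.513e+06 rad/s
X_L = ωL = 125 Ω
X_C = 1/(ωC) = 12.4 Ω
Net reactance X = X_L − X_C = 113 Ω
Z = j113 Ω
|Z| = √(0² + 113²) = 113 Ω
I = V/|Z| = 204 mA
V_L = I·|Z_L| = 0.204 × 125 = 25.5 V

25.5 V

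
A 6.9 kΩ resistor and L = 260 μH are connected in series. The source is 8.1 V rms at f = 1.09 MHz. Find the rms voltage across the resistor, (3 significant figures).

ω = 2πf = 6.849e+06 rad/s
X_L = ωL = 1780 Ω
Z = 6900 + j1780 Ω
|Z| = √(6900² + 1780²) = 7130 Ω
I = V/|Z| = 1.14 mA
V_R = I·|Z_R| = 0.00114 × 6900 = 7.84 V

7.84 V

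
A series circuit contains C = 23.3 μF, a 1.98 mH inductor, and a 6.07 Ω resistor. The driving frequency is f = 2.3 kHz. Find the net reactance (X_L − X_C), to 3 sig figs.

25.6 Ω

ω = 2πf = 14450 rad/s
X_L = ωL = 28.6 Ω
X_C = 1/(ωC) = 2.97 Ω
X = 28.6 − 2.97 = 25.6 Ω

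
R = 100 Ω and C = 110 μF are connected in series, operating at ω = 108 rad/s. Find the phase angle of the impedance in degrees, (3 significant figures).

X_C = 1/(ωC) = 84.2 Ω
Z = 100 − j84.2 Ω
|Z| = √(100² + 84.2²) = 131 Ω
∠Z = arctan(-84.2/100) = -40.1°

-40.1°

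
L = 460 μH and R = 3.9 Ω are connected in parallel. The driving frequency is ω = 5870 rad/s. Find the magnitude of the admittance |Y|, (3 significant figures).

X_L = ωL = 2.70 Ω
Parallel: admittances add. Y = 1/R + 1/(jωL)
Y = (0.256 − j0.370) S
|Y| = 0.450 S → |Z| = 1/|Y| = 2.22 Ω, ∠Z = −∠Y = 55.3°

450 mS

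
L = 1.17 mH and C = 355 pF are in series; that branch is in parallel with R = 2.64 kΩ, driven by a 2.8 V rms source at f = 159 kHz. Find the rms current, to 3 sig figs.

2.00 mA

ω = 2πf = 999000 rad/s
X_L = ωL = 1170 Ω
X_C = 1/(ωC) = 2820 Ω
Branch 1: Z₁ = R = 2640 Ω
Branch 2 (series LC): Z₂ = j(X_L − X_C) = −j1650 Ω
Parallel: Z = Z₁Z₂/(Z₁+Z₂), |Z| = 1400 Ω, ∠Z = -58.0°
I = V/|Z| = 2.8/1400 = 2.00 mA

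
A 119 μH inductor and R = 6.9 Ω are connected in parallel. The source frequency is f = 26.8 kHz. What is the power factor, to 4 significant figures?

0.9455

ω = 2πf = 168400 rad/s
X_L = ωL = 20.04 Ω
Parallel: admittances add. Y = 1/R + 1/(jωL)
Y = (0.1449 − j0.04990) S
|Y| = 0.1533 S → |Z| = 1/|Y| = 6.524 Ω, ∠Z = −∠Y = 19.00°
cos φ = cos(19.00°) = 0.9455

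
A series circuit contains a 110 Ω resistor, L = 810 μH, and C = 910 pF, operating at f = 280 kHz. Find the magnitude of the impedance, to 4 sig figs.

ω = 2πf = 1.759e+06 rad/s
X_L = ωL = 1425 Ω
X_C = 1/(ωC) = 624.6 Ω
Net reactance X = X_L − X_C = 800.4 Ω
Z = 110.0 + j800.4 Ω
|Z| = √(110.0² + 800.4²) = 807.9 Ω

807.9 Ω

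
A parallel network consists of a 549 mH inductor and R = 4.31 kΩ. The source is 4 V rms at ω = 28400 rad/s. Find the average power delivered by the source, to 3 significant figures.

X_L = ωL = 15600 Ω
Parallel: admittances add. Y = 1/R + 1/(jωL)
Y = (0.000232 − j6.41e-05) S
|Y| = 0.000241 S → |Z| = 1/|Y| = 4150 Ω, ∠Z = −∠Y = 15.5°
I = V/|Z| = 963 μA
P = VI cos φ = 4 × 0.000963 × cos(15.5°) = 3.71 mW

3.71 mW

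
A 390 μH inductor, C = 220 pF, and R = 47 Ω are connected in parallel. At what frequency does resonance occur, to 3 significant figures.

543 kHz

ω₀ = 1/√(LC) = 1/√(0.00039 × 2.2e-10) = 3.414e+06 rad/s
f₀ = ω₀/(2π) = 543 kHz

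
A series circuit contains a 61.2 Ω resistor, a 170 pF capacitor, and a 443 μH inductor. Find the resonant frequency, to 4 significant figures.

580.0 kHz

ω₀ = 1/√(LC) = 1/√(0.000443 × 1.7e-10) = 3.644e+06 rad/s
f₀ = ω₀/(2π) = 580.0 kHz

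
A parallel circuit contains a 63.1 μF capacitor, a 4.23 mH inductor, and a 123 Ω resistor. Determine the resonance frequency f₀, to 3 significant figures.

308 Hz

ω₀ = 1/√(LC) = 1/√(0.00423 × 6.31e-05) = 1936 rad/s
f₀ = ω₀/(2π) = 308 Hz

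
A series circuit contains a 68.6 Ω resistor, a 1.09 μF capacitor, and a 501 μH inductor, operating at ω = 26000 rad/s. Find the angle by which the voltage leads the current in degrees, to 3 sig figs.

-18.0°

X_L = ωL = 13.0 Ω
X_C = 1/(ωC) = 35.3 Ω
Net reactance X = X_L − X_C = -22.3 Ω
Z = 68.6 − j22.3 Ω
|Z| = √(68.6² + 22.3²) = 72.1 Ω
∠Z = arctan(-22.3/68.6) = -18.0°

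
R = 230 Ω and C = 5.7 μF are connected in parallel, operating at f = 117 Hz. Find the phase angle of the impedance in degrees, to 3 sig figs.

ω = 2πf = 735.1 rad/s
X_C = 1/(ωC) = 239 Ω
Parallel: admittances add. Y = 1/R + jωC
Y = (0.00435 + j0.00419) S
|Y| = 0.00604 S → |Z| = 1/|Y| = 166 Ω, ∠Z = −∠Y = -43.9°

-43.9°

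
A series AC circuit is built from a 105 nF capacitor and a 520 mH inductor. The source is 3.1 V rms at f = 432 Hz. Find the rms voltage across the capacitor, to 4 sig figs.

5.186 V

ω = 2πf = 2714 rad/s
X_L = ωL = 1411 Ω
X_C = 1/(ωC) = 3509 Ω
Net reactance X = X_L − X_C = -2097 Ω
Z = − j2097 Ω
|Z| = √(0² + 2097²) = 2097 Ω
I = V/|Z| = 1.478 mA
V_C = I·|Z_C| = 0.001478 × 3509 = 5.186 V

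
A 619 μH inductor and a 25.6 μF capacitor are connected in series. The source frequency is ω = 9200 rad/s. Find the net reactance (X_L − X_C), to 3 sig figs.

1.45 Ω

X_L = ωL = 5.69 Ω
X_C = 1/(ωC) = 4.25 Ω
X = 5.69 − 4.25 = 1.45 Ω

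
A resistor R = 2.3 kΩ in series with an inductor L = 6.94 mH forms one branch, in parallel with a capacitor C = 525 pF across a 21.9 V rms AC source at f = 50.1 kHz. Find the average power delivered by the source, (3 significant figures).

110 mW

ω = 2πf = 314800 rad/s
X_L = ωL = 2180 Ω
X_C = 1/(ωC) = 6050 Ω
Branch 1 (R+jX_L): Z₁ = 2300 + j2180 Ω, |Z₁| = 3170 Ω
Branch 2 (−jX_C): Z₂ = −j6050 Ω
Parallel: Z = Z₁Z₂/(Z₁+Z₂), |Z| = 4270 Ω, ∠Z = 12.8°
I = V/|Z| = 5.13 mA
P = VI cos φ = 21.9 × 0.00513 × cos(12.8°) = 110 mW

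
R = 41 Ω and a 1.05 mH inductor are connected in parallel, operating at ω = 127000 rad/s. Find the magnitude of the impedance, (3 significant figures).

39.2 Ω

X_L = ωL = 133 Ω
Parallel: admittances add. Y = 1/R + 1/(jωL)
Y = (0.0244 − j0.00750) S
|Y| = 0.0255 S → |Z| = 1/|Y| = 39.2 Ω, ∠Z = −∠Y = 17.1°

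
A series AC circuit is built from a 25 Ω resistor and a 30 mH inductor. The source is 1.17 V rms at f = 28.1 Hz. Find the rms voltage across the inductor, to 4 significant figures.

0.2425 V

ω = 2πf = 176.6 rad/s
X_L = ωL = 5.297 Ω
Z = 25.00 + j5.297 Ω
|Z| = √(25.00² + 5.297²) = 25.55 Ω
I = V/|Z| = 45.78 mA
V_L = I·|Z_L| = 0.04578 × 5.297 = 0.2425 V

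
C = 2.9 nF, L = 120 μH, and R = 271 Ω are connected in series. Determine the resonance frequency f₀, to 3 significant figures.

ω₀ = 1/√(LC) = 1/√(0.00012 × 2.9e-09) = 1.695e+06 rad/s
f₀ = ω₀/(2π) = 270 kHz

270 kHz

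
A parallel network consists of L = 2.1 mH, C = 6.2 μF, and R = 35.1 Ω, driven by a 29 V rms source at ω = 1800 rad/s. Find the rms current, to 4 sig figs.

7.395 A

X_L = ωL = 3.780 Ω
X_C = 1/(ωC) = 89.61 Ω
Parallel: admittances add. Y = 1/R + 1/(jωL) + jωC
Y = (0.02849 − j0.2534) S
|Y| = 0.2550 S → |Z| = 1/|Y| = 3.922 Ω, ∠Z = −∠Y = 83.58°
I = V/|Z| = 29/3.922 = 7.395 A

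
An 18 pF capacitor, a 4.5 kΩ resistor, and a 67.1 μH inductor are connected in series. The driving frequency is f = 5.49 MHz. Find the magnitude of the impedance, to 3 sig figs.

4550 Ω

ω = 2πf = 3.449e+07 rad/s
X_L = ωL = 2310 Ω
X_C = 1/(ωC) = 1610 Ω
Net reactance X = X_L − X_C = 704 Ω
Z = 4500 + j704 Ω
|Z| = √(4500² + 704²) = 4550 Ω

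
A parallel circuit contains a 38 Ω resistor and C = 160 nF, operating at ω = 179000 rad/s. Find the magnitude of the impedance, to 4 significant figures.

X_C = 1/(ωC) = 34.92 Ω
Parallel: admittances add. Y = 1/R + jωC
Y = (0.02632 + j0.02864) S
|Y| = 0.03889 S → |Z| = 1/|Y| = 25.71 Ω, ∠Z = −∠Y = -47.42°

25.71 Ω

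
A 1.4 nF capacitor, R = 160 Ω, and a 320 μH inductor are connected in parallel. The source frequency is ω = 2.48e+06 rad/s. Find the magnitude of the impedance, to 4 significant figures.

150.8 Ω

X_L = ωL = 793.6 Ω
X_C = 1/(ωC) = 288.0 Ω
Parallel: admittances add. Y = 1/R + 1/(jωL) + jωC
Y = (0.006250 + j0.002212) S
|Y| = 0.006630 S → |Z| = 1/|Y| = 150.8 Ω, ∠Z = −∠Y = -19.49°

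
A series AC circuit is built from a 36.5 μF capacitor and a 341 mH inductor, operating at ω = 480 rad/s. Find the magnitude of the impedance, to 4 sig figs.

X_L = ωL = 163.7 Ω
X_C = 1/(ωC) = 57.08 Ω
Net reactance X = X_L − X_C = 106.6 Ω
Z = j106.6 Ω
|Z| = √(0² + 106.6²) = 106.6 Ω

106.6 Ω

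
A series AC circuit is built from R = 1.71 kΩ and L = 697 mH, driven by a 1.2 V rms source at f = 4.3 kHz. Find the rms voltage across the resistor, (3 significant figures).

ω = 2πf = 27020 rad/s
X_L = ωL = 18800 Ω
Z = 1710 + j18800 Ω
|Z| = √(1710² + 18800²) = 18900 Ω
I = V/|Z| = 63.5 μA
V_R = I·|Z_R| = 6.35e-05 × 1710 = 0.109 V

0.109 V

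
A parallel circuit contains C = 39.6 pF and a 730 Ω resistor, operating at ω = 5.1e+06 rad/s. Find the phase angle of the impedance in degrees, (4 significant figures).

X_C = 1/(ωC) = 4951 Ω
Parallel: admittances add. Y = 1/R + jωC
Y = (0.001370 + j0.0002020) S
|Y| = 0.001385 S → |Z| = 1/|Y| = 722.2 Ω, ∠Z = −∠Y = -8.387°

-8.387°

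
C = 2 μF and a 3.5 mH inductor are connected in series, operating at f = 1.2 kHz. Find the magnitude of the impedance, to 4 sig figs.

39.93 Ω

ω = 2πf = 7540 rad/s
X_L = ωL = 26.39 Ω
X_C = 1/(ωC) = 66.31 Ω
Net reactance X = X_L − X_C = -39.93 Ω
Z = − j39.93 Ω
|Z| = √(0² + 39.93²) = 39.93 Ω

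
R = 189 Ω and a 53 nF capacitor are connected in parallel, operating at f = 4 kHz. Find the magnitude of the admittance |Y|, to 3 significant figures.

ω = 2πf = 25130 rad/s
X_C = 1/(ωC) = 751 Ω
Parallel: admittances add. Y = 1/R + jωC
Y = (0.00529 + j0.00133) S
|Y| = 0.00546 S → |Z| = 1/|Y| = 183 Ω, ∠Z = −∠Y = -14.1°

5.46 mS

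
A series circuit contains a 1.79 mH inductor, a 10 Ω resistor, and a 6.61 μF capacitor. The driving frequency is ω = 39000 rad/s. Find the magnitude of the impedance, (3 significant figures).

X_L = ωL = 69.8 Ω
X_C = 1/(ωC) = 3.88 Ω
Net reactance X = X_L − X_C = 65.9 Ω
Z = 10.0 + j65.9 Ω
|Z| = √(10.0² + 65.9²) = 66.7 Ω

66.7 Ω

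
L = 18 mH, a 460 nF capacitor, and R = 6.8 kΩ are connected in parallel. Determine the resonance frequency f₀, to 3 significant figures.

1.75 kHz

ω₀ = 1/√(LC) = 1/√(0.018 × 4.6e-07) = 10990 rad/s
f₀ = ω₀/(2π) = 1.75 kHz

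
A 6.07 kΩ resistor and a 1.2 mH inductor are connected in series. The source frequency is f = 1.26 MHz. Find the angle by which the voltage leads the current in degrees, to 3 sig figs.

57.4°

ω = 2πf = 7.917e+06 rad/s
X_L = ωL = 9500 Ω
Z = 6070 + j9500 Ω
|Z| = √(6070² + 9500²) = 11300 Ω
∠Z = arctan(9500/6070) = 57.4°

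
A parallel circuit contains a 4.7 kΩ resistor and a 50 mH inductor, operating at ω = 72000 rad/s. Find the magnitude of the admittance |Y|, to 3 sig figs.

350 μS

X_L = ωL = 3600 Ω
Parallel: admittances add. Y = 1/R + 1/(jωL)
Y = (0.000213 − j0.000278) S
|Y| = 0.000350 S → |Z| = 1/|Y| = 2860 Ω, ∠Z = −∠Y = 52.5°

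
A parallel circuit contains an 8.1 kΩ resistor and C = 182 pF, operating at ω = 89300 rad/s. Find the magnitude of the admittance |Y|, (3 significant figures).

X_C = 1/(ωC) = 61500 Ω
Parallel: admittances add. Y = 1/R + jωC
Y = (0.000123 + j1.63e-05) S
|Y| = 0.000125 S → |Z| = 1/|Y| = 8030 Ω, ∠Z = −∠Y = -7.50°

125 μS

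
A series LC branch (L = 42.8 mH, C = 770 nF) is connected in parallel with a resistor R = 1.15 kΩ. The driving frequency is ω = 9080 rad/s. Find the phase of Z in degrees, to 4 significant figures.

77.94°

X_L = ωL = 388.6 Ω
X_C = 1/(ωC) = 143.0 Ω
Branch 1: Z₁ = R = 1150 Ω
Branch 2 (series LC): Z₂ = j(X_L − X_C) = j245.6 Ω
Parallel: Z = Z₁Z₂/(Z₁+Z₂), |Z| = 240.2 Ω, ∠Z = 77.94°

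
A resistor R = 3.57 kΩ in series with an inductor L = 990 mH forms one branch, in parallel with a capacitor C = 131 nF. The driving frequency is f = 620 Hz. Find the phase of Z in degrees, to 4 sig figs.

ω = 2πf = 3896 rad/s
X_L = ωL = 3857 Ω
X_C = 1/(ωC) = 1960 Ω
Branch 1 (R+jX_L): Z₁ = 3570 + j3857 Ω, |Z₁| = 5255 Ω
Branch 2 (−jX_C): Z₂ = −j1960 Ω
Parallel: Z = Z₁Z₂/(Z₁+Z₂), |Z| = 2547 Ω, ∠Z = -70.78°

-70.78°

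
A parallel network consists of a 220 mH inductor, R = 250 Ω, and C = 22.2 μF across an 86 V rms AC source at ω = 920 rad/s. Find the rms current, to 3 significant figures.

1.38 A

X_L = ωL = 202 Ω
X_C = 1/(ωC) = 49.0 Ω
Parallel: admittances add. Y = 1/R + 1/(jωL) + jωC
Y = (0.00400 + j0.0155) S
|Y| = 0.0160 S → |Z| = 1/|Y| = 62.5 Ω, ∠Z = −∠Y = -75.5°
I = V/|Z| = 86/62.5 = 1.38 A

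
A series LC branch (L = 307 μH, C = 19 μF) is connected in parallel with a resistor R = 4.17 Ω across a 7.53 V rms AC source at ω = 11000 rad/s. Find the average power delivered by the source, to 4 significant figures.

X_L = ωL = 3.377 Ω
X_C = 1/(ωC) = 4.785 Ω
Branch 1: Z₁ = R = 4.170 Ω
Branch 2 (series LC): Z₂ = j(X_L − X_C) = −j1.408 Ω
Parallel: Z = Z₁Z₂/(Z₁+Z₂), |Z| = 1.334 Ω, ∠Z = -71.35°
I = V/|Z| = 5.646 A
P = VI cos φ = 7.53 × 5.646 × cos(-71.35°) = 13.60 W

13.60 W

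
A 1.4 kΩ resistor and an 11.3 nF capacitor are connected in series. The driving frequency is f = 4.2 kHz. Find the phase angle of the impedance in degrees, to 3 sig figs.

-67.3°

ω = 2πf = 26390 rad/s
X_C = 1/(ωC) = 3350 Ω
Z = 1400 − j3350 Ω
|Z| = √(1400² + 3350²) = 3630 Ω
∠Z = arctan(-3350/1400) = -67.3°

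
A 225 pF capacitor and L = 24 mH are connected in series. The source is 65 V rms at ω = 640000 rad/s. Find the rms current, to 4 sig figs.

7.724 mA

X_L = ωL = 15360 Ω
X_C = 1/(ωC) = 6944 Ω
Net reactance X = X_L − X_C = 8416 Ω
Z = j8416 Ω
|Z| = √(0² + 8416²) = 8416 Ω
I = V/|Z| = 65/8416 = 7.724 mA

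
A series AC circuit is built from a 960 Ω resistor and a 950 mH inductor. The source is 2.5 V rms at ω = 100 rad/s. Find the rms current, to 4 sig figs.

X_L = ωL = 95.00 Ω
Z = 960.0 + j95.00 Ω
|Z| = √(960.0² + 95.00²) = 964.7 Ω
I = V/|Z| = 2.5/964.7 = 2.592 mA

2.592 mA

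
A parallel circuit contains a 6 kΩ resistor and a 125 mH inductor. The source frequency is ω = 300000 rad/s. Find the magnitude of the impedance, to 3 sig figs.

X_L = ωL = 37500 Ω
Parallel: admittances add. Y = 1/R + 1/(jωL)
Y = (0.000167 − j2.67e-05) S
|Y| = 0.000169 S → |Z| = 1/|Y| = 5920 Ω, ∠Z = −∠Y = 9.09°

5920 Ω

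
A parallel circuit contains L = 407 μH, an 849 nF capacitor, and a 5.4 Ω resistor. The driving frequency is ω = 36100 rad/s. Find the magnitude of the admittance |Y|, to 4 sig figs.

188.9 mS

X_L = ωL = 14.69 Ω
X_C = 1/(ωC) = 32.63 Ω
Parallel: admittances add. Y = 1/R + 1/(jωL) + jωC
Y = (0.1852 − j0.03741) S
|Y| = 0.1889 S → |Z| = 1/|Y| = 5.293 Ω, ∠Z = −∠Y = 11.42°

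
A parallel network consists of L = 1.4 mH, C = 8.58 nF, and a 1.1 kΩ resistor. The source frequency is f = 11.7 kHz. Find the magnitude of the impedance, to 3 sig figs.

110 Ω

ω = 2πf = 73510 rad/s
X_L = ωL = 103 Ω
X_C = 1/(ωC) = 1590 Ω
Parallel: admittances add. Y = 1/R + 1/(jωL) + jωC
Y = (0.000909 − j0.00909) S
|Y| = 0.00913 S → |Z| = 1/|Y| = 110 Ω, ∠Z = −∠Y = 84.3°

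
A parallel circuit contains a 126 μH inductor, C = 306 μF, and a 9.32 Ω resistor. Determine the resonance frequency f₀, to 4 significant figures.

810.5 Hz

ω₀ = 1/√(LC) = 1/√(0.000126 × 0.000306) = 5093 rad/s
f₀ = ω₀/(2π) = 810.5 Hz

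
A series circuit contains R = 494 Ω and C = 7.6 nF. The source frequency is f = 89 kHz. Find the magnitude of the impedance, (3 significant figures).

547 Ω

ω = 2πf = 559200 rad/s
X_C = 1/(ωC) = 235 Ω
Z = 494 − j235 Ω
|Z| = √(494² + 235²) = 547 Ω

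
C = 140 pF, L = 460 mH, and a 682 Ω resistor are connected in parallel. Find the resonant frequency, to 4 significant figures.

ω₀ = 1/√(LC) = 1/√(0.46 × 1.4e-10) = 124600 rad/s
f₀ = ω₀/(2π) = 19.83 kHz

19.83 kHz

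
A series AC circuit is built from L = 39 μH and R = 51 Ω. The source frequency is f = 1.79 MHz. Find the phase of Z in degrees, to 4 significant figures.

ω = 2πf = 1.125e+07 rad/s
X_L = ωL = 438.6 Ω
Z = 51.00 + j438.6 Ω
|Z| = √(51.00² + 438.6²) = 441.6 Ω
∠Z = arctan(438.6/51.00) = 83.37°

83.37°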